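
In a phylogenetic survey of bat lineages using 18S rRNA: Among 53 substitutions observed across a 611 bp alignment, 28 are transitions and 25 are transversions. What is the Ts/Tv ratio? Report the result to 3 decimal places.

R = 28/25 = 1.120.

1.120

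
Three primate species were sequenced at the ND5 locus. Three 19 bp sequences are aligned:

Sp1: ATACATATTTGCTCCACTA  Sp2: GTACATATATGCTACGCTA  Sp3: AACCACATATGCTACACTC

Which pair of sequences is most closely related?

Sp1 and Sp2

Sp1–Sp2: 4/19 differ, p = 0.211, d = 0.247.
Sp1–Sp3: 6/19 differ, p = 0.316, d = 0.410.
Sp2–Sp3: 6/19 differ, p = 0.316, d = 0.410.
The smallest distance is between Sp1 and Sp2.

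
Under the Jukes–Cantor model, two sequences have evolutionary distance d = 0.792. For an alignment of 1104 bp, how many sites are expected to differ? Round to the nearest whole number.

540

Invert JC69: p = (3/4)(1 − e^(−4d/3)) = 0.75 × (1 − e^(-1.056)) = 0.75 × (1 − 0.347844) = 0.489117.
Expected differing sites = pL ≈ 0.489117 × 1104 = 539.985168 ≈ 540.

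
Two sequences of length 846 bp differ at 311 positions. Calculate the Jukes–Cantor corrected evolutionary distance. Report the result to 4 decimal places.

0.5052

p = 311/846 ≈ 0.367612.
d = −(3/4) ln(1 − 4p/3) = −0.75 ln(1 − 0.490149) = −0.75 ln(0.509851)
  = −0.75 × (-0.673637) = 0.505228 substitutions/site.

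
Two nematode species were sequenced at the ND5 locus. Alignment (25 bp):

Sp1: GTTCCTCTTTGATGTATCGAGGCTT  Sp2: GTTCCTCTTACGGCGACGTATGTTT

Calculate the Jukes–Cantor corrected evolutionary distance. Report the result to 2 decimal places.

The sequences differ at 11 of 25 sites, so p = 11/25 = 0.44.
d = −(3/4) ln(1 − 4p/3) = −0.75 ln(1 − 0.586667) = −0.75 ln(0.413333)
  = −0.75 × (-0.883502) = 0.662627 substitutions/site.

0.66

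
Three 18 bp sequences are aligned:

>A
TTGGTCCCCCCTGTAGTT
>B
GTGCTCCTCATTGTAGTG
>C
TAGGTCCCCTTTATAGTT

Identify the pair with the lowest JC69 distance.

A–B: 6/18 differ, p = 0.333, d = 0.441.
A–C: 4/18 differ, p = 0.222, d = 0.264.
B–C: 7/18 differ, p = 0.389, d = 0.548.
The smallest distance is between A and C.

A and C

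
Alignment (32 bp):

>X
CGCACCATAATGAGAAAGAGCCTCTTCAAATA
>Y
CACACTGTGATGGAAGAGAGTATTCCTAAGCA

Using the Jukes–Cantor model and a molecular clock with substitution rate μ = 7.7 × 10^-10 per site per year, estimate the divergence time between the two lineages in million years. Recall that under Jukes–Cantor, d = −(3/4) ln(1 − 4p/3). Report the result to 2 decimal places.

The sequences differ at 15 of 32 sites, so p = 15/32 = 0.46875.
d = −(3/4) ln(1 − 4p/3) = −0.75 ln(1 − 0.625) = −0.75 ln(0.375)
  = −0.75 × (-0.980829) = 0.735622 substitutions/site.
Under a molecular clock d = 2μt, so t = d/(2μ) = 0.735622 / (2 × 7.7 × 10^-10) = 477.68 million years.

477.68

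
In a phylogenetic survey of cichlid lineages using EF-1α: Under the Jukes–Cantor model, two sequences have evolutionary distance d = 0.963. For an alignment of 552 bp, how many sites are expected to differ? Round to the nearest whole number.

299

Invert JC69: p = (3/4)(1 − e^(−4d/3)) = 0.75 × (1 − e^(-1.284)) = 0.75 × (1 − 0.276927) = 0.542305.
Expected differing sites = pL ≈ 0.542305 × 552 = 299.35236 ≈ 299.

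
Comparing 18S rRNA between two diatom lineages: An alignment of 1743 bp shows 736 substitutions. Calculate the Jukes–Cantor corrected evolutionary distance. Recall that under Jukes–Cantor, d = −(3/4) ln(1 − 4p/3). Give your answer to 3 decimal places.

p = 736/1743 ≈ 0.42226.
d = −(3/4) ln(1 − 4p/3) = −0.75 ln(1 − 0.563013) = −0.75 ln(0.436987)
  = −0.75 × (-0.827852) = 0.620889 substitutions/site.

0.621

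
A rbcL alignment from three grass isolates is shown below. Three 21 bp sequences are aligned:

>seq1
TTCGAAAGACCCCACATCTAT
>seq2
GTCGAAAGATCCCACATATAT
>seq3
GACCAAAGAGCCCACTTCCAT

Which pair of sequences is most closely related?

seq1 and seq2

seq1–seq2: 3/21 differ, p = 0.143, d = 0.158.
seq1–seq3: 6/21 differ, p = 0.286, d = 0.360.
seq2–seq3: 6/21 differ, p = 0.286, d = 0.360.
The smallest distance is between seq1 and seq2.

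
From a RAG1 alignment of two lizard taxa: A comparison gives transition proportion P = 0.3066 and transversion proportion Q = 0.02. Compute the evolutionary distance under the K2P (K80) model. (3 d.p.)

Under the Kimura two-parameter model, d = −½ ln(1 − 2P − Q) − ¼ ln(1 − 2Q).
1 − 2P − Q = 0.3668, giving −½ ln(0.3668) = 0.501469.
1 − 2Q = 0.96, giving −¼ ln(0.96) = 0.010205.
d = 0.501469 + 0.010205 = 0.511674.

0.512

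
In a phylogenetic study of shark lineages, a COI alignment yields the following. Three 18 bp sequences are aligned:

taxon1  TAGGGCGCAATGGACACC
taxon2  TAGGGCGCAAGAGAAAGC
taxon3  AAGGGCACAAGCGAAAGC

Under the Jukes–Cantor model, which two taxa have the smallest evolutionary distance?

taxon2 and taxon3

taxon1–taxon2: 4/18 differ, p = 0.222, d = 0.264.
taxon1–taxon3: 6/18 differ, p = 0.333, d = 0.441.
taxon2–taxon3: 3/18 differ, p = 0.167, d = 0.188.
The smallest distance is between taxon2 and taxon3.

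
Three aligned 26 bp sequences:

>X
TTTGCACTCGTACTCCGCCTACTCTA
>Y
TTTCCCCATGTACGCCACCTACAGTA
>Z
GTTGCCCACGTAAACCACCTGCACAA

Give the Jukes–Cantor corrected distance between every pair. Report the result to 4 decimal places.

X–Y: 8/26 sites differ → p ≈ 0.307692, d = −0.75 ln(1 − 0.410256) = 0.396050 ≈ 0.3961.
X–Z: 9/26 sites differ → p ≈ 0.346154, d = −0.75 ln(1 − 0.461539) = 0.464280 ≈ 0.4643.
Y–Z: 8/26 sites differ → p ≈ 0.307692, d = −0.75 ln(1 − 0.410256) = 0.396050 ≈ 0.3961.

d(X,Y) = 0.3961, d(X,Z) = 0.4643, d(Y,Z) = 0.3961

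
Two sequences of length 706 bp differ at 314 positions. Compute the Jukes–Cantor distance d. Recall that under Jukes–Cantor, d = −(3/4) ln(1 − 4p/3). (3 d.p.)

0.674

p = 314/706 ≈ 0.444759.
d = −(3/4) ln(1 − 4p/3) = −0.75 ln(1 − 0.593012) = −0.75 ln(0.406988)
  = −0.75 × (-0.898972) = 0.674229 substitutions/site.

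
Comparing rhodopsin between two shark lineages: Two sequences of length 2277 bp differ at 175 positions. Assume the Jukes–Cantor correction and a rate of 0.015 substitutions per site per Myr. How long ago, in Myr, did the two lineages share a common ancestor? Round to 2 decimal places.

2.70

p = 175/2277 ≈ 0.076856.
d = −(3/4) ln(1 − 4p/3) = −0.75 ln(1 − 0.102475) = −0.75 ln(0.897525)
  = −0.75 × (-0.108114) = 0.081086 substitutions/site.
Under a molecular clock d = 2μt, so t = d/(2μ) = 0.081086 / (2 × 0.015) = 2.70 Myr.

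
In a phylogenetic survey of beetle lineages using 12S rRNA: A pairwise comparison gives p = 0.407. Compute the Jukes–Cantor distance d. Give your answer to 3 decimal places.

d = −(3/4) ln(1 − 4p/3) = −0.75 ln(1 − 0.542667) = −0.75 ln(0.457333)
  = −0.75 × (-0.782343) = 0.586757 substitutions/site.

0.587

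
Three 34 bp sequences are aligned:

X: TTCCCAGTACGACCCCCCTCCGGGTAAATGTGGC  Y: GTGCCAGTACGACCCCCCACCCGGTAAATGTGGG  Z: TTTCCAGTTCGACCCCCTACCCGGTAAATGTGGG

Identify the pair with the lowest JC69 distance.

X–Y: 5/34 differ, p = 0.147, d = 0.164.
X–Z: 6/34 differ, p = 0.176, d = 0.201.
Y–Z: 4/34 differ, p = 0.118, d = 0.128.
The smallest distance is between Y and Z.

Y and Z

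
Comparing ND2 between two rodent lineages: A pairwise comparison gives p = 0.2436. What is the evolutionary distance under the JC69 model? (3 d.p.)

d = −(3/4) ln(1 − 4p/3) = −0.75 ln(1 − 0.3248) = −0.75 ln(0.6752)
  = −0.75 × (-0.392746) = 0.294560 substitutions/site.

0.295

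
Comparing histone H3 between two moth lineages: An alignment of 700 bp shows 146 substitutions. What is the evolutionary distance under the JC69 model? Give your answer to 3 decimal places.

p = 146/700 ≈ 0.208571.
d = −(3/4) ln(1 − 4p/3) = −0.75 ln(1 − 0.278095) = −0.75 ln(0.721905)
  = −0.75 × (-0.325862) = 0.244397 substitutions/site.

0.244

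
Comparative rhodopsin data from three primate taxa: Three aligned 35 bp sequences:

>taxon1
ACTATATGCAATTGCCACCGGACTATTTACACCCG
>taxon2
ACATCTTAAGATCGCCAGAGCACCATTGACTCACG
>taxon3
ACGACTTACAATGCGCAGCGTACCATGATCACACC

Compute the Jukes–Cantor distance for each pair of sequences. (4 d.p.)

d(taxon1,taxon2) = 0.6355, d(taxon1,taxon3) = 0.6355, d(taxon2,taxon3) = 0.5716

taxon1–taxon2: 15/35 sites differ → p ≈ 0.428571, d = −0.75 ln(1 − 0.571428) = 0.635472 ≈ 0.6355.
taxon1–taxon3: 15/35 sites differ → p ≈ 0.428571, d = −0.75 ln(1 − 0.571428) = 0.635472 ≈ 0.6355.
taxon2–taxon3: 14/35 sites differ → p = 0.4, d = −0.75 ln(1 − 0.533333) = 0.571605 ≈ 0.5716.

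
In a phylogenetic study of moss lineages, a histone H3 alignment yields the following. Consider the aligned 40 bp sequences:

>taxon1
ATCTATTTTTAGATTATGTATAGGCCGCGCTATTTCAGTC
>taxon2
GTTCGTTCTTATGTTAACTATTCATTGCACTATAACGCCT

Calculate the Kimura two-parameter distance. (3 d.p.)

1.076

Of 40 sites, 13 differences are transitions and 8 are transversions, so P = 13/40 = 0.325 and Q = 8/40 = 0.2.
Under the Kimura two-parameter model, d = −½ ln(1 − 2P − Q) − ¼ ln(1 − 2Q).
1 − 2P − Q = 0.15, giving −½ ln(0.15) = 0.948560.
1 − 2Q = 0.6, giving −¼ ln(0.6) = 0.127706.
d = 0.948560 + 0.127706 = 1.076266.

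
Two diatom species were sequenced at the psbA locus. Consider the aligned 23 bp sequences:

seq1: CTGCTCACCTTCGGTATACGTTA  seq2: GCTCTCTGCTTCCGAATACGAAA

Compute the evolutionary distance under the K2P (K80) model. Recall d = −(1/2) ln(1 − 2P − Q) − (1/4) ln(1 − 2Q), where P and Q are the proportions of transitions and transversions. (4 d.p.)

Of 23 sites, 1 differences are transitions and 8 are transversions, so P = 1/23 ≈ 0.043478 and Q = 8/23 ≈ 0.347826.
Under the Kimura two-parameter model, d = −½ ln(1 − 2P − Q) − ¼ ln(1 − 2Q).
1 − 2P − Q = 0.565218, giving −½ ln(0.565218) = 0.285272.
1 − 2Q = 0.304348, giving −¼ ln(0.304348) = 0.297396.
d = 0.285272 + 0.297396 = 0.582668.

0.5827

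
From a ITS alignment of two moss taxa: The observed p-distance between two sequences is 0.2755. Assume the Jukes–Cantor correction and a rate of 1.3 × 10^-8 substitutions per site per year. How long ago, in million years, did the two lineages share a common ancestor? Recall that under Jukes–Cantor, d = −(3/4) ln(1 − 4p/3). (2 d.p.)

13.21

d = −(3/4) ln(1 − 4p/3) = −0.75 ln(1 − 0.367333) = −0.75 ln(0.632667)
  = −0.75 × (-0.457811) = 0.343358 substitutions/site.
Under a molecular clock d = 2μt, so t = d/(2μ) = 0.343358 / (2 × 1.3 × 10^-8) = 13.21 million years.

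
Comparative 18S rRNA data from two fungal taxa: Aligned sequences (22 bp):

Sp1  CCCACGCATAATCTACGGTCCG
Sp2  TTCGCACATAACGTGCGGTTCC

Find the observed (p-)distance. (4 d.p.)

0.4091

The sequences differ at 9 of 22 positions (sites 1, 2, 4, 6, 12, 13, 15, 20, 22).
p = 9/22 = 0.409090… ≈ 0.4091 (to 4 d.p.).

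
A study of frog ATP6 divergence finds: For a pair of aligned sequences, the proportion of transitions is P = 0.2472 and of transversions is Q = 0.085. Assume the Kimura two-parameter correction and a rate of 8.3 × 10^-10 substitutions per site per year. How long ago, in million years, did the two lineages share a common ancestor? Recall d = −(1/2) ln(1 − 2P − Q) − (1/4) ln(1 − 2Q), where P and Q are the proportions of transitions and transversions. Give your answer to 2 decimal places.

Under the Kimura two-parameter model, d = −½ ln(1 − 2P − Q) − ¼ ln(1 − 2Q).
1 − 2P − Q = 0.4206, giving −½ ln(0.4206) = 0.433037.
1 − 2Q = 0.83, giving −¼ ln(0.83) = 0.046582.
d = 0.433037 + 0.046582 = 0.479619.
Under a molecular clock d = 2μt, so t = d/(2μ) = 0.479619 / (2 × 8.3 × 10^-10) = 288.93 million years.

288.93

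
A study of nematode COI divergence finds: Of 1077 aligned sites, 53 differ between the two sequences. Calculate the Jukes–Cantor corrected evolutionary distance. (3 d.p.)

p = 53/1077 ≈ 0.049211.
d = −(3/4) ln(1 − 4p/3) = −0.75 ln(1 − 0.065615) = −0.75 ln(0.934385)
  = −0.75 × (-0.067867) = 0.050900 substitutions/site.

0.051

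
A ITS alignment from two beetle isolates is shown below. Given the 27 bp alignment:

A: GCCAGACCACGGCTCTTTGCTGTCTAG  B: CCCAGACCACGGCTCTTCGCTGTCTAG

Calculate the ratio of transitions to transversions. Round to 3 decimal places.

1.000

Transitions are A↔G and C↔T; transversions are all other mismatches.
Transitions: 1. Transversions: 1.
R = 1/1 = 1.000.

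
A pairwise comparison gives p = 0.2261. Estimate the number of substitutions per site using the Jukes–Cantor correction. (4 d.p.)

d = −(3/4) ln(1 − 4p/3) = −0.75 ln(1 − 0.301467) = −0.75 ln(0.698533)
  = −0.75 × (-0.358773) = 0.269080 substitutions/site.

0.2691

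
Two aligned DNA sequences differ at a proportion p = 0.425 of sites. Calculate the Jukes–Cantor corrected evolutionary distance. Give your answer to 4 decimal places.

0.6272

d = −(3/4) ln(1 − 4p/3) = −0.75 ln(1 − 0.566667) = −0.75 ln(0.433333)
  = −0.75 × (-0.836249) = 0.627187 substitutions/site.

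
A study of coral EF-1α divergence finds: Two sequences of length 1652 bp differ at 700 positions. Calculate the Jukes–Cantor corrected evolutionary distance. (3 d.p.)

0.624

p = 700/1652 ≈ 0.423729.
d = −(3/4) ln(1 − 4p/3) = −0.75 ln(1 − 0.564972) = −0.75 ln(0.435028)
  = −0.75 × (-0.832345) = 0.624259 substitutions/site.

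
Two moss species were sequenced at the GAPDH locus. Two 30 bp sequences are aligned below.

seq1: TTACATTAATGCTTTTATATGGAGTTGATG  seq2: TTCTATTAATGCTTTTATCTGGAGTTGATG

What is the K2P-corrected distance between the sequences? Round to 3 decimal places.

Of 30 sites, 1 differences are transitions and 2 are transversions, so P = 1/30 ≈ 0.033333 and Q = 2/30 ≈ 0.066667.
Under the Kimura two-parameter model, d = −½ ln(1 − 2P − Q) − ¼ ln(1 − 2Q).
1 − 2P − Q = 0.866667, giving −½ ln(0.866667) = 0.071550.
1 − 2Q = 0.866666, giving −¼ ln(0.866666) = 0.035775.
d = 0.071550 + 0.035775 = 0.107325.

0.107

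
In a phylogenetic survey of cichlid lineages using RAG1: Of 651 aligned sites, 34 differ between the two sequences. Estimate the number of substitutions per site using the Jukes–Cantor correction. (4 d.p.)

p = 34/651 ≈ 0.052227.
d = −(3/4) ln(1 − 4p/3) = −0.75 ln(1 − 0.069636) = −0.75 ln(0.930364)
  = −0.75 × (-0.072179) = 0.054134 substitutions/site.

0.0541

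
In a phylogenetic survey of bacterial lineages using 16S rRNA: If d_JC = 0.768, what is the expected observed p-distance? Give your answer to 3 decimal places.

p = (3/4)(1 − e^(−4d/3)) = 0.75 × (1 − e^(-1.024)) = 0.75 × (1 − 0.359155) = 0.480634.

0.481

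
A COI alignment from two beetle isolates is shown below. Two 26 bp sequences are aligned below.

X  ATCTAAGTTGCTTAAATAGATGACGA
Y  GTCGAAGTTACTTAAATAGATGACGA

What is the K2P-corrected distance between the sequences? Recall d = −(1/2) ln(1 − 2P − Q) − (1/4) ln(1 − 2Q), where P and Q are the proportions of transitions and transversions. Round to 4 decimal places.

0.1268

Of 26 sites, 2 differences are transitions and 1 are transversions, so P = 2/26 ≈ 0.076923 and Q = 1/26 ≈ 0.038462.
Under the Kimura two-parameter model, d = −½ ln(1 − 2P − Q) − ¼ ln(1 − 2Q).
1 − 2P − Q = 0.807692, giving −½ ln(0.807692) = 0.106787.
1 − 2Q = 0.923076, giving −¼ ln(0.923076) = 0.020011.
d = 0.106787 + 0.020011 = 0.126798.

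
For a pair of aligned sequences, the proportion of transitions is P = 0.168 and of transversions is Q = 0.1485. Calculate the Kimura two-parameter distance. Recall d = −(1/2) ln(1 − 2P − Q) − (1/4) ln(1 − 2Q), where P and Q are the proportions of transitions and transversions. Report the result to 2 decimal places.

0.42

Under the Kimura two-parameter model, d = −½ ln(1 − 2P − Q) − ¼ ln(1 − 2Q).
1 − 2P − Q = 0.5155, giving −½ ln(0.5155) = 0.331309.
1 − 2Q = 0.703, giving −¼ ln(0.703) = 0.088100.
d = 0.331309 + 0.088100 = 0.419409.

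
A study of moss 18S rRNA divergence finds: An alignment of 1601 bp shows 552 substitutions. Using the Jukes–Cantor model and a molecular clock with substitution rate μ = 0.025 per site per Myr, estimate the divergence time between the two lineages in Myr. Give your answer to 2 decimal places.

9.23

p = 552/1601 ≈ 0.344785.
d = −(3/4) ln(1 − 4p/3) = −0.75 ln(1 − 0.459713) = −0.75 ln(0.540287)
  = −0.75 × (-0.615655) = 0.461741 substitutions/site.
Under a molecular clock d = 2μt, so t = d/(2μ) = 0.461741 / (2 × 0.025) = 9.23 Myr.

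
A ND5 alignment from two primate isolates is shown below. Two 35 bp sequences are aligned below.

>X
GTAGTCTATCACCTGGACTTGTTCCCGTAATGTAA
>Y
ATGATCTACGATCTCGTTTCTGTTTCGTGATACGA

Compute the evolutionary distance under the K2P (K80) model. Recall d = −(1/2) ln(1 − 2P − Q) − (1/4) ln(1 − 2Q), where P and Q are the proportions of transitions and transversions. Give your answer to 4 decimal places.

1.1686

Of 35 sites, 13 differences are transitions and 5 are transversions, so P = 13/35 ≈ 0.371429 and Q = 5/35 ≈ 0.142857.
Under the Kimura two-parameter model, d = −½ ln(1 − 2P − Q) − ¼ ln(1 − 2Q).
1 − 2P − Q = 0.114285, giving −½ ln(0.114285) = 1.084530.
1 − 2Q = 0.714286, giving −¼ ln(0.714286) = 0.084118.
d = 1.084530 + 0.084118 = 1.168648.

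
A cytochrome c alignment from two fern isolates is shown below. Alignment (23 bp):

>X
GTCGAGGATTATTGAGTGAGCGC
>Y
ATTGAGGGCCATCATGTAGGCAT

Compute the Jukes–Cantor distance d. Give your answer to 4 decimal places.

The sequences differ at 12 of 23 sites, so p = 12/23 ≈ 0.521739.
d = −(3/4) ln(1 − 4p/3) = −0.75 ln(1 − 0.695652) = −0.75 ln(0.304348)
  = −0.75 × (-1.189583) = 0.892187 substitutions/site.

0.8922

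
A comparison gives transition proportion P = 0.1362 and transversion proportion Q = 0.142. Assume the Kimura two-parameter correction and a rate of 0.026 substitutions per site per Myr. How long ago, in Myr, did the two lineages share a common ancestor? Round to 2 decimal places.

6.75

Under the Kimura two-parameter model, d = −½ ln(1 − 2P − Q) − ¼ ln(1 − 2Q).
1 − 2P − Q = 0.5856, giving −½ ln(0.5856) = 0.267559.
1 − 2Q = 0.716, giving −¼ ln(0.716) = 0.083519.
d = 0.267559 + 0.083519 = 0.351078.
Under a molecular clock d = 2μt, so t = d/(2μ) = 0.351078 / (2 × 0.026) = 6.75 Myr.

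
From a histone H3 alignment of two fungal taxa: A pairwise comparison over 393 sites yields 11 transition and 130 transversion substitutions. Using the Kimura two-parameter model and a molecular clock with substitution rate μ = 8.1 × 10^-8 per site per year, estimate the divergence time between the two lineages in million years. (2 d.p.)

P = 11/393 ≈ 0.02799 and Q = 130/393 ≈ 0.330789.
Under the Kimura two-parameter model, d = −½ ln(1 − 2P − Q) − ¼ ln(1 − 2Q).
1 − 2P − Q = 0.613231, giving −½ ln(0.613231) = 0.244507.
1 − 2Q = 0.338422, giving −¼ ln(0.338422) = 0.270865.
d = 0.244507 + 0.270865 = 0.515372.
Under a molecular clock d = 2μt, so t = d/(2μ) = 0.515372 / (2 × 8.1 × 10^-8) = 3.18 million years.

3.18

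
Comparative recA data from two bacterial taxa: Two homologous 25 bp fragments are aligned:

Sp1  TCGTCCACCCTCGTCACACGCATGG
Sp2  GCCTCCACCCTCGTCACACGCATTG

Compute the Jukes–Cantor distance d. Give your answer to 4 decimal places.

0.1308

The sequences differ at 3 of 25 sites (1, 3, 24), so p = 3/25 = 0.12.
d = −(3/4) ln(1 − 4p/3) = −0.75 ln(1 − 0.16) = −0.75 ln(0.84)
  = −0.75 × (-0.174353) = 0.130765 substitutions/site.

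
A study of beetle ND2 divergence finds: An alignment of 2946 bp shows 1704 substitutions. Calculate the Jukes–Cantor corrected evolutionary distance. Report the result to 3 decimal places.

1.106

p = 1704/2946 ≈ 0.578411.
d = −(3/4) ln(1 − 4p/3) = −0.75 ln(1 − 0.771215) = −0.75 ln(0.228785)
  = −0.75 × (-1.474973) = 1.106230 substitutions/site.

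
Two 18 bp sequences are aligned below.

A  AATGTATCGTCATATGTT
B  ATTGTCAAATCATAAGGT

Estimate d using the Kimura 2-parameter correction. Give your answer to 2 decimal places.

0.57

Of 18 sites, 1 differences are transitions and 6 are transversions, so P = 1/18 ≈ 0.055556 and Q = 6/18 ≈ 0.333333.
Under the Kimura two-parameter model, d = −½ ln(1 − 2P − Q) − ¼ ln(1 − 2Q).
1 − 2P − Q = 0.555555, giving −½ ln(0.555555) = 0.293894.
1 − 2Q = 0.333334, giving −¼ ln(0.333334) = 0.274653.
d = 0.293894 + 0.274653 = 0.568547.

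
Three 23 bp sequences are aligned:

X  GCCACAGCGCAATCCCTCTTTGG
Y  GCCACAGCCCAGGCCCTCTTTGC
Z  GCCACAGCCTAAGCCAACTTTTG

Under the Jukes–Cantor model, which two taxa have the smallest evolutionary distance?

X and Y

X–Y: 4/23 differ, p = 0.174, d = 0.198.
X–Z: 6/23 differ, p = 0.261, d = 0.321.
Y–Z: 6/23 differ, p = 0.261, d = 0.321.
The smallest distance is between X and Y.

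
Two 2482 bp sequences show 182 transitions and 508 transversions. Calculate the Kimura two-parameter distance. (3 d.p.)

0.348

P = 182/2482 ≈ 0.073328 and Q = 508/2482 ≈ 0.204674.
Under the Kimura two-parameter model, d = −½ ln(1 − 2P − Q) − ¼ ln(1 − 2Q).
1 − 2P − Q = 0.64867, giving −½ ln(0.64867) = 0.216416.
1 − 2Q = 0.590652, giving −¼ ln(0.590652) = 0.131632.
d = 0.216416 + 0.131632 = 0.348048.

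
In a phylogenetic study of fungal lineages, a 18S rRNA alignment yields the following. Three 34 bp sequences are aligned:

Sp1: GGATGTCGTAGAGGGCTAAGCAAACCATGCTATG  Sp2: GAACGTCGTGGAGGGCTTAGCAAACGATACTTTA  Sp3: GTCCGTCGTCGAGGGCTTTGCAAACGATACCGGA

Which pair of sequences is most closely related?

Sp2 and Sp3

Sp1–Sp2: 8/34 differ, p = 0.235, d = 0.282.
Sp1–Sp3: 12/34 differ, p = 0.353, d = 0.477.
Sp2–Sp3: 7/34 differ, p = 0.206, d = 0.241.
The smallest distance is between Sp2 and Sp3.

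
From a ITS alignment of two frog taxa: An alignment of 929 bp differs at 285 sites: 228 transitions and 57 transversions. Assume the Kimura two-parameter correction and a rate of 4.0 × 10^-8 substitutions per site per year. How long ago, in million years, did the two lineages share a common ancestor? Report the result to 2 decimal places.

P = 228/929 ≈ 0.245425 and Q = 57/929 ≈ 0.061356.
Under the Kimura two-parameter model, d = −½ ln(1 − 2P − Q) − ¼ ln(1 − 2Q).
1 − 2P − Q = 0.447794, giving −½ ln(0.447794) = 0.401711.
1 − 2Q = 0.877288, giving −¼ ln(0.877288) = 0.032730.
d = 0.401711 + 0.032730 = 0.434441.
Under a molecular clock d = 2μt, so t = d/(2μ) = 0.434441 / (2 × 4.0 × 10^-8) = 5.43 million years.

5.43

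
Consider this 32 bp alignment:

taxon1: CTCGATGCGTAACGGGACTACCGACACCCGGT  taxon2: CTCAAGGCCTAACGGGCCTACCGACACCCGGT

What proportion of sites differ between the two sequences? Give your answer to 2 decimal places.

The sequences differ at 4 of 32 positions (sites 4, 6, 9, 17).
p = 4/32 = 0.125 ≈ 0.13 (to 2 d.p.).

0.13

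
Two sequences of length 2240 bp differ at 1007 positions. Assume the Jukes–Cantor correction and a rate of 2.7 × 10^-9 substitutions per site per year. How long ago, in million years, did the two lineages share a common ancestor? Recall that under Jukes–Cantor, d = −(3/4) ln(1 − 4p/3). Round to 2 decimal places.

p = 1007/2240 ≈ 0.449554.
d = −(3/4) ln(1 − 4p/3) = −0.75 ln(1 − 0.599405) = −0.75 ln(0.400595)
  = −0.75 × (-0.914804) = 0.686103 substitutions/site.
Under a molecular clock d = 2μt, so t = d/(2μ) = 0.686103 / (2 × 2.7 × 10^-9) = 127.06 million years.

127.06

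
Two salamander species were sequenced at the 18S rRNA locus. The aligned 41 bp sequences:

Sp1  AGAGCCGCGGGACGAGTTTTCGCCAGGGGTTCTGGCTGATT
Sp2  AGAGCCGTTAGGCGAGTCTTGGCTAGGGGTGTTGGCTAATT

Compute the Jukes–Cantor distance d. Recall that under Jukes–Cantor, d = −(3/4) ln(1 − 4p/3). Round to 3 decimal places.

0.295

The sequences differ at 10 of 41 sites (8, 9, 10, 12, 18, 21, 24, 31, 32, 38), so p = 10/41 ≈ 0.243902.
d = −(3/4) ln(1 − 4p/3) = −0.75 ln(1 − 0.325203) = −0.75 ln(0.674797)
  = −0.75 × (-0.393343) = 0.295007 substitutions/site.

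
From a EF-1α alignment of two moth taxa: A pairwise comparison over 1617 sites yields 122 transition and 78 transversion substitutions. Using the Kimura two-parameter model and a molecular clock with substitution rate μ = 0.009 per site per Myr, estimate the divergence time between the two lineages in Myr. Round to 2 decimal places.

P = 122/1617 ≈ 0.075448 and Q = 78/1617 ≈ 0.048237.
Under the Kimura two-parameter model, d = −½ ln(1 − 2P − Q) − ¼ ln(1 − 2Q).
1 − 2P − Q = 0.800867, giving −½ ln(0.800867) = 0.111030.
1 − 2Q = 0.903526, giving −¼ ln(0.903526) = 0.025363.
d = 0.111030 + 0.025363 = 0.136393.
Under a molecular clock d = 2μt, so t = d/(2μ) = 0.136393 / (2 × 0.009) = 7.58 Myr.

7.58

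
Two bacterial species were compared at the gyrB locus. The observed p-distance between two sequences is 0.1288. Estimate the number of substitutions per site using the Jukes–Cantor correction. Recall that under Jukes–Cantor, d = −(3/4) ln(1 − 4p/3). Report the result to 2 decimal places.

0.14

d = −(3/4) ln(1 − 4p/3) = −0.75 ln(1 − 0.171733) = −0.75 ln(0.828267)
  = −0.75 × (-0.188420) = 0.141315 substitutions/site.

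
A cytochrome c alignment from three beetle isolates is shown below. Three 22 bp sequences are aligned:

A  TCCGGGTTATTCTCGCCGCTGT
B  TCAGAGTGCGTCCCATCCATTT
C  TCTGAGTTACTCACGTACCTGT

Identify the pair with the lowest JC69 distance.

A and C

A–B: 11/22 differ, p = 0.500, d = 0.824.
A–C: 7/22 differ, p = 0.318, d = 0.414.
B–C: 9/22 differ, p = 0.409, d = 0.591.
The smallest distance is between A and C.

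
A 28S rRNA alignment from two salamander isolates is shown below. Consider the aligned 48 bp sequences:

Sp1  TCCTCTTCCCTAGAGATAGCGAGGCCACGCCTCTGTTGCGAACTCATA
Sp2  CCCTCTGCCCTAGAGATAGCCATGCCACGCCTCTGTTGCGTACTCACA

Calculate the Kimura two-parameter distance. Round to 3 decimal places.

Of 48 sites, 2 differences are transitions and 4 are transversions, so P = 2/48 ≈ 0.041667 and Q = 4/48 ≈ 0.083333.
Under the Kimura two-parameter model, d = −½ ln(1 − 2P − Q) − ¼ ln(1 − 2Q).
1 − 2P − Q = 0.833333, giving −½ ln(0.833333) = 0.091161.
1 − 2Q = 0.833334, giving −¼ ln(0.833334) = 0.045580.
d = 0.091161 + 0.045580 = 0.136741.

0.137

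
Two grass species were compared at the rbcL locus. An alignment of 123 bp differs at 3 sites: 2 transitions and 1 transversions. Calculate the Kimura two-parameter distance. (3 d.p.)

0.025

P = 2/123 ≈ 0.01626 and Q = 1/123 ≈ 0.00813.
Under the Kimura two-parameter model, d = −½ ln(1 − 2P − Q) − ¼ ln(1 − 2Q).
1 − 2P − Q = 0.95935, giving −½ ln(0.95935) = 0.020750.
1 − 2Q = 0.98374, giving −¼ ln(0.98374) = 0.004098.
d = 0.020750 + 0.004098 = 0.024848.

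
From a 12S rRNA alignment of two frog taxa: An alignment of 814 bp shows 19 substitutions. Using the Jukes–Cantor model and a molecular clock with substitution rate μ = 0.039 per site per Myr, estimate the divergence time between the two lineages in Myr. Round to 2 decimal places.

p = 19/814 ≈ 0.023342.
d = −(3/4) ln(1 − 4p/3) = −0.75 ln(1 − 0.031123) = −0.75 ln(0.968877)
  = −0.75 × (-0.031618) = 0.023714 substitutions/site.
Under a molecular clock d = 2μt, so t = d/(2μ) = 0.023714 / (2 × 0.039) = 0.30 Myr.

0.30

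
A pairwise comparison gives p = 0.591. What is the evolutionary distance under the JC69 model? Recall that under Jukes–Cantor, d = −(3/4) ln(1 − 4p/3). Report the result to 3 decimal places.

1.163

d = −(3/4) ln(1 − 4p/3) = −0.75 ln(1 − 0.788) = −0.75 ln(0.212)
  = −0.75 × (-1.551169) = 1.163377 substitutions/site.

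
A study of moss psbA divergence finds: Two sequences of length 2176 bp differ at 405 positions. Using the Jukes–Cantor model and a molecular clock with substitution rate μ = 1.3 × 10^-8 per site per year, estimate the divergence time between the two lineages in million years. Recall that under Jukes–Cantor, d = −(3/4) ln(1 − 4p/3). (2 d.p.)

p = 405/2176 ≈ 0.186121.
d = −(3/4) ln(1 − 4p/3) = −0.75 ln(1 − 0.248161) = −0.75 ln(0.751839)
  = −0.75 × (-0.285233) = 0.213925 substitutions/site.
Under a molecular clock d = 2μt, so t = d/(2μ) = 0.213925 / (2 × 1.3 × 10^-8) = 8.23 million years.

8.23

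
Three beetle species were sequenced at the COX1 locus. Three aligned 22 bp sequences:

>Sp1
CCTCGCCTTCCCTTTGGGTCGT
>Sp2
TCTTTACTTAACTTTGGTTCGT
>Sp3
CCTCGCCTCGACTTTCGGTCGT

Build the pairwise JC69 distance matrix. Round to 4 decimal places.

Sp1–Sp2: 7/22 sites differ → p ≈ 0.318182, d = −0.75 ln(1 − 0.424243) = 0.414052 ≈ 0.4141.
Sp1–Sp3: 4/22 sites differ → p ≈ 0.181818, d = −0.75 ln(1 − 0.242424) = 0.208224 ≈ 0.2082.
Sp2–Sp3: 8/22 sites differ → p ≈ 0.363636, d = −0.75 ln(1 − 0.484848) = 0.497470 ≈ 0.4975.

d(Sp1,Sp2) = 0.4141, d(Sp1,Sp3) = 0.2082, d(Sp2,Sp3) = 0.4975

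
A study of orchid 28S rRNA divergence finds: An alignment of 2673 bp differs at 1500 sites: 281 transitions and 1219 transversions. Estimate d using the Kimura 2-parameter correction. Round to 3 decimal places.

P = 281/2673 ≈ 0.105125 and Q = 1219/2673 ≈ 0.456042.
Under the Kimura two-parameter model, d = −½ ln(1 − 2P − Q) − ¼ ln(1 − 2Q).
1 − 2P − Q = 0.333708, giving −½ ln(0.333708) = 0.548744.
1 − 2Q = 0.087916, giving −¼ ln(0.087916) = 0.607843.
d = 0.548744 + 0.607843 = 1.156587.

1.157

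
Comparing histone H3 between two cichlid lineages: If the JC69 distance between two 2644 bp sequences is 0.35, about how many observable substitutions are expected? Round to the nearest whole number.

739

Invert JC69: p = (3/4)(1 − e^(−4d/3)) = 0.75 × (1 − e^(-0.466667)) = 0.75 × (1 − 0.627089) = 0.279683.
Expected differing sites = pL ≈ 0.279683 × 2644 = 739.481852 ≈ 739.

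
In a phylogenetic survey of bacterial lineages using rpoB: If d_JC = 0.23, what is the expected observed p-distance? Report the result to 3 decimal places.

0.198

p = (3/4)(1 − e^(−4d/3)) = 0.75 × (1 − e^(-0.306667)) = 0.75 × (1 − 0.735896) = 0.198078.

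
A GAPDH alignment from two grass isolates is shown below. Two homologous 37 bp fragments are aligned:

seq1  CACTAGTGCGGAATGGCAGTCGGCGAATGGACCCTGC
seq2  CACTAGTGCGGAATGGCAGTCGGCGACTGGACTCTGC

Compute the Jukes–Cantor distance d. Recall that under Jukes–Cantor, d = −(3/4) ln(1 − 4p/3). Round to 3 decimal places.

The sequences differ at 2 of 37 sites (27, 33), so p = 2/37 ≈ 0.054054.
d = −(3/4) ln(1 − 4p/3) = −0.75 ln(1 − 0.072072) = −0.75 ln(0.927928)
  = −0.75 × (-0.074801) = 0.056101 substitutions/site.

0.056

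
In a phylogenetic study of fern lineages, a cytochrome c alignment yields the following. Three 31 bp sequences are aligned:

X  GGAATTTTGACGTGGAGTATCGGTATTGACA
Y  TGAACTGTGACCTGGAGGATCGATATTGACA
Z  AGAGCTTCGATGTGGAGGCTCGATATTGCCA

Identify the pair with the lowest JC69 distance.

X–Y: 6/31 differ, p = 0.194, d = 0.224.
X–Z: 9/31 differ, p = 0.290, d = 0.367.
Y–Z: 8/31 differ, p = 0.258, d = 0.316.
The smallest distance is between X and Y.

X and Y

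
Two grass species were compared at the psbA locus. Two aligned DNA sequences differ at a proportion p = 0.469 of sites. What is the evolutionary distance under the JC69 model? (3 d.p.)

d = −(3/4) ln(1 − 4p/3) = −0.75 ln(1 − 0.625333) = −0.75 ln(0.374667)
  = −0.75 × (-0.981718) = 0.736289 substitutions/site.

0.736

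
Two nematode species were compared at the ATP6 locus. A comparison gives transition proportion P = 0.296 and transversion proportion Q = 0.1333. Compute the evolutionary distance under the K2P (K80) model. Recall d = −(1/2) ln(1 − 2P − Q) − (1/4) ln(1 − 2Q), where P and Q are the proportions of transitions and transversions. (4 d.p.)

0.7236

Under the Kimura two-parameter model, d = −½ ln(1 − 2P − Q) − ¼ ln(1 − 2Q).
1 − 2P − Q = 0.2747, giving −½ ln(0.2747) = 0.646038.
1 − 2Q = 0.7334, giving −¼ ln(0.7334) = 0.077516.
d = 0.646038 + 0.077516 = 0.723554.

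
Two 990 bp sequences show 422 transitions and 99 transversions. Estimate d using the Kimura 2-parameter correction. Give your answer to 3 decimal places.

1.580

P = 422/990 ≈ 0.426263 and Q = 99/990 = 0.1.
Under the Kimura two-parameter model, d = −½ ln(1 − 2P − Q) − ¼ ln(1 − 2Q).
1 − 2P − Q = 0.047474, giving −½ ln(0.047474) = 1.523787.
1 − 2Q = 0.8, giving −¼ ln(0.8) = 0.055786.
d = 1.523787 + 0.055786 = 1.579573.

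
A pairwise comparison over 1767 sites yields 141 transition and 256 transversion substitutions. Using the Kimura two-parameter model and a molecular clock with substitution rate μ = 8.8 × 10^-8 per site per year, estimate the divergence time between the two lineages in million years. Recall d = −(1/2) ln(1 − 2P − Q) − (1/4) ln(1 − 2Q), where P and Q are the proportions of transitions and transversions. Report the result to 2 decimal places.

P = 141/1767 ≈ 0.079796 and Q = 256/1767 ≈ 0.144878.
Under the Kimura two-parameter model, d = −½ ln(1 − 2P − Q) − ¼ ln(1 − 2Q).
1 − 2P − Q = 0.69553, giving −½ ln(0.69553) = 0.181541.
1 − 2Q = 0.710244, giving −¼ ln(0.710244) = 0.085537.
d = 0.181541 + 0.085537 = 0.267078.
Under a molecular clock d = 2μt, so t = d/(2μ) = 0.267078 / (2 × 8.8 × 10^-8) = 1.52 million years.

1.52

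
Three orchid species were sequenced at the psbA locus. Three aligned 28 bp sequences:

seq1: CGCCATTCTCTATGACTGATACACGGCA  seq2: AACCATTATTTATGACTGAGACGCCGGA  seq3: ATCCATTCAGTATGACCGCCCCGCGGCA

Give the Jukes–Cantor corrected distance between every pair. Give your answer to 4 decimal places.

seq1–seq2: 8/28 sites differ → p ≈ 0.285714, d = −0.75 ln(1 − 0.380952) = 0.359679 ≈ 0.3597.
seq1–seq3: 9/28 sites differ → p ≈ 0.321429, d = −0.75 ln(1 − 0.428572) = 0.419713 ≈ 0.4197.
seq2–seq3: 10/28 sites differ → p ≈ 0.357143, d = −0.75 ln(1 − 0.476191) = 0.484971 ≈ 0.4850.

d(seq1,seq2) = 0.3597, d(seq1,seq3) = 0.4197, d(seq2,seq3) = 0.4850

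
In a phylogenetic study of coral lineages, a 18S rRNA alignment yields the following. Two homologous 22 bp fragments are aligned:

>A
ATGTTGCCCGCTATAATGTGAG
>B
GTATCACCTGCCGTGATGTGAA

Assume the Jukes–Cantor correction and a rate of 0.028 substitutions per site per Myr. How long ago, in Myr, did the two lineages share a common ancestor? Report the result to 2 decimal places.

10.56

The sequences differ at 9 of 22 sites (1, 3, 5, 6, 9, 12, 13, 15, 22), so p = 9/22 ≈ 0.409091.
d = −(3/4) ln(1 − 4p/3) = −0.75 ln(1 − 0.545455) = −0.75 ln(0.454545)
  = −0.75 × (-0.788458) = 0.591344 substitutions/site.
Under a molecular clock d = 2μt, so t = d/(2μ) = 0.591344 / (2 × 0.028) = 10.56 Myr.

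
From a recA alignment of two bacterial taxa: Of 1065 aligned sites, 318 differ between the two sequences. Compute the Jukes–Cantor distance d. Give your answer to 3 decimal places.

p = 318/1065 ≈ 0.298592.
d = −(3/4) ln(1 − 4p/3) = −0.75 ln(1 − 0.398123) = −0.75 ln(0.601877)
  = −0.75 × (-0.507702) = 0.380777 substitutions/site.

0.381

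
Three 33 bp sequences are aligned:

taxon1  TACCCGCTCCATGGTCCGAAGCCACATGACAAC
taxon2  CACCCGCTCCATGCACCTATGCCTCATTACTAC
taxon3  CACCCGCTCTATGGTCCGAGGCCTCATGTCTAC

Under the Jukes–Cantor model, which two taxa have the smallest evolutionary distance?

taxon1–taxon2: 8/33 differ, p = 0.242, d = 0.293.
taxon1–taxon3: 6/33 differ, p = 0.182, d = 0.208.
taxon2–taxon3: 7/33 differ, p = 0.212, d = 0.249.
The smallest distance is between taxon1 and taxon3.

taxon1 and taxon3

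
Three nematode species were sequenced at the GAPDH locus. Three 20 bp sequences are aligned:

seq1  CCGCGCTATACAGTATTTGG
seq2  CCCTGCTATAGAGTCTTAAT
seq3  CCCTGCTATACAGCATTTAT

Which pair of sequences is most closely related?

seq1–seq2: 7/20 differ, p = 0.350, d = 0.471.
seq1–seq3: 5/20 differ, p = 0.250, d = 0.304.
seq2–seq3: 4/20 differ, p = 0.200, d = 0.233.
The smallest distance is between seq2 and seq3.

seq2 and seq3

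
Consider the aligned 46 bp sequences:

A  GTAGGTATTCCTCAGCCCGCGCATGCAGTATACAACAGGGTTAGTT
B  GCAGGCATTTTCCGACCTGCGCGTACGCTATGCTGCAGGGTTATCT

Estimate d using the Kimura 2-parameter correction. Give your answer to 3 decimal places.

0.595

Of 46 sites, 14 differences are transitions and 3 are transversions, so P = 14/46 ≈ 0.304348 and Q = 3/46 ≈ 0.065217.
Under the Kimura two-parameter model, d = −½ ln(1 − 2P − Q) − ¼ ln(1 − 2Q).
1 − 2P − Q = 0.326087, giving −½ ln(0.326087) = 0.560296.
1 − 2Q = 0.869566, giving −¼ ln(0.869566) = 0.034940.
d = 0.560296 + 0.034940 = 0.595236.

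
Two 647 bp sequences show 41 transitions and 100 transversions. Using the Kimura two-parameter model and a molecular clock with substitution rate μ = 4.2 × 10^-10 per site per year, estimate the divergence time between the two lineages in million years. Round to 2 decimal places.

306.67

P = 41/647 ≈ 0.063369 and Q = 100/647 ≈ 0.15456.
Under the Kimura two-parameter model, d = −½ ln(1 − 2P − Q) − ¼ ln(1 − 2Q).
1 − 2P − Q = 0.718702, giving −½ ln(0.718702) = 0.165154.
1 − 2Q = 0.69088, giving −¼ ln(0.69088) = 0.092447.
d = 0.165154 + 0.092447 = 0.257601.
Under a molecular clock d = 2μt, so t = d/(2μ) = 0.257601 / (2 × 4.2 × 10^-10) = 306.67 million years.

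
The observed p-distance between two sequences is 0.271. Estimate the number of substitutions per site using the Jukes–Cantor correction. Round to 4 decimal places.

0.3363

d = −(3/4) ln(1 − 4p/3) = −0.75 ln(1 − 0.361333) = −0.75 ln(0.638667)
  = −0.75 × (-0.448372) = 0.336279 substitutions/site.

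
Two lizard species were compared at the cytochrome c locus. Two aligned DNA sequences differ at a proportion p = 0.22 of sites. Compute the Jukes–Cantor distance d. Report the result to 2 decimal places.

d = −(3/4) ln(1 − 4p/3) = −0.75 ln(1 − 0.293333) = −0.75 ln(0.706667)
  = −0.75 × (-0.347196) = 0.260397 substitutions/site.

0.26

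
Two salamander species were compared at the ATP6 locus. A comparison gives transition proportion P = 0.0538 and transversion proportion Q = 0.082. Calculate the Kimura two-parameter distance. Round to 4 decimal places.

Under the Kimura two-parameter model, d = −½ ln(1 − 2P − Q) − ¼ ln(1 − 2Q).
1 − 2P − Q = 0.8104, giving −½ ln(0.8104) = 0.105114.
1 − 2Q = 0.836, giving −¼ ln(0.836) = 0.044782.
d = 0.105114 + 0.044782 = 0.149896.

0.1499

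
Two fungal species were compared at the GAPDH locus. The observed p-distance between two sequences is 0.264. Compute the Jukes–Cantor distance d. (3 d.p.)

d = −(3/4) ln(1 − 4p/3) = −0.75 ln(1 − 0.352) = −0.75 ln(0.648)
  = −0.75 × (-0.433865) = 0.325399 substitutions/site.

0.325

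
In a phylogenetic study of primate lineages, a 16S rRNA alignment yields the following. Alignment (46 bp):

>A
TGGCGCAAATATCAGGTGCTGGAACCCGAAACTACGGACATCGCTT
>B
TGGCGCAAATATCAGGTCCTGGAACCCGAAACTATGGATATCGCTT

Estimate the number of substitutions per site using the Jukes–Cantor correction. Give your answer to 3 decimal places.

0.068

The sequences differ at 3 of 46 sites (18, 35, 39), so p = 3/46 ≈ 0.065217.
d = −(3/4) ln(1 − 4p/3) = −0.75 ln(1 − 0.086956) = −0.75 ln(0.913044)
  = −0.75 × (-0.090971) = 0.068228 substitutions/site.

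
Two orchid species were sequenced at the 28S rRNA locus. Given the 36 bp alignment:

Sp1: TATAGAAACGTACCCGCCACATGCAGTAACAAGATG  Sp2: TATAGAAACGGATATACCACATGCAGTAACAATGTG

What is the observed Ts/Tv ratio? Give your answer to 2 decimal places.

Transitions are A↔G and C↔T; transversions are all other mismatches.
Transitions: 4. Transversions: 3.
R = 4/3 = 1.333333… ≈ 1.33 (to 2 d.p.).

1.33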